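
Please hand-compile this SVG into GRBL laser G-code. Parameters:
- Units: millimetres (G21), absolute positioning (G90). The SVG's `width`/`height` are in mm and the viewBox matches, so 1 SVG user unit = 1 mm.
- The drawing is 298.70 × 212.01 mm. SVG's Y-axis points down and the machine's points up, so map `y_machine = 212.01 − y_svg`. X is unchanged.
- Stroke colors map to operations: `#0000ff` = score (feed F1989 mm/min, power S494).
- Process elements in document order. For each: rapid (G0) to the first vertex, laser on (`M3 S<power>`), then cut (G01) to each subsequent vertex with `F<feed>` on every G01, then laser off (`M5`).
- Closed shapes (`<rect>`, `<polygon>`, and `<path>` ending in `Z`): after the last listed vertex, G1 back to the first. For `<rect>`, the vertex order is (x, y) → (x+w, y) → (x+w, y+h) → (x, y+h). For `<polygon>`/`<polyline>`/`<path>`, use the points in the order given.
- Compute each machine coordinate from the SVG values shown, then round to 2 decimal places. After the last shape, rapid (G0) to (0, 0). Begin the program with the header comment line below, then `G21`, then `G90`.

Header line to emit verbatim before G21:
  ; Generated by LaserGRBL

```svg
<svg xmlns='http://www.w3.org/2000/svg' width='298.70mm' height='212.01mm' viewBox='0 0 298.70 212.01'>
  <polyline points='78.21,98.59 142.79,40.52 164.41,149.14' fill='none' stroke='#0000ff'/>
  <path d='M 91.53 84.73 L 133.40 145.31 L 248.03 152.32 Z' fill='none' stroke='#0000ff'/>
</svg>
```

; Generated by LaserGRBL
G21
G90
G0 X78.21 Y113.42
M3 S494
G01 X142.79 Y171.49 F1989
G01 X164.41 Y62.87 F1989
M5
G0 X91.53 Y127.28
M3 S494
G01 X133.40 Y66.70 F1989
G01 X248.03 Y59.69 F1989
G01 X91.53 Y127.28 F1989
M5
G0 X0.00 Y0.00

1 u = 1 mm; y_m = 212.01 − y.

[1] `<polyline>` open polyline, #0000ff→score S494 F1989: (78.21,113.42) → (142.79,171.49) → (164.41,62.87)

[2] `<path>` closed polygon, #0000ff→score S494 F1989: (91.53,127.28) → (133.40,66.70) → (248.03,59.69) → (91.53,127.28) (closed)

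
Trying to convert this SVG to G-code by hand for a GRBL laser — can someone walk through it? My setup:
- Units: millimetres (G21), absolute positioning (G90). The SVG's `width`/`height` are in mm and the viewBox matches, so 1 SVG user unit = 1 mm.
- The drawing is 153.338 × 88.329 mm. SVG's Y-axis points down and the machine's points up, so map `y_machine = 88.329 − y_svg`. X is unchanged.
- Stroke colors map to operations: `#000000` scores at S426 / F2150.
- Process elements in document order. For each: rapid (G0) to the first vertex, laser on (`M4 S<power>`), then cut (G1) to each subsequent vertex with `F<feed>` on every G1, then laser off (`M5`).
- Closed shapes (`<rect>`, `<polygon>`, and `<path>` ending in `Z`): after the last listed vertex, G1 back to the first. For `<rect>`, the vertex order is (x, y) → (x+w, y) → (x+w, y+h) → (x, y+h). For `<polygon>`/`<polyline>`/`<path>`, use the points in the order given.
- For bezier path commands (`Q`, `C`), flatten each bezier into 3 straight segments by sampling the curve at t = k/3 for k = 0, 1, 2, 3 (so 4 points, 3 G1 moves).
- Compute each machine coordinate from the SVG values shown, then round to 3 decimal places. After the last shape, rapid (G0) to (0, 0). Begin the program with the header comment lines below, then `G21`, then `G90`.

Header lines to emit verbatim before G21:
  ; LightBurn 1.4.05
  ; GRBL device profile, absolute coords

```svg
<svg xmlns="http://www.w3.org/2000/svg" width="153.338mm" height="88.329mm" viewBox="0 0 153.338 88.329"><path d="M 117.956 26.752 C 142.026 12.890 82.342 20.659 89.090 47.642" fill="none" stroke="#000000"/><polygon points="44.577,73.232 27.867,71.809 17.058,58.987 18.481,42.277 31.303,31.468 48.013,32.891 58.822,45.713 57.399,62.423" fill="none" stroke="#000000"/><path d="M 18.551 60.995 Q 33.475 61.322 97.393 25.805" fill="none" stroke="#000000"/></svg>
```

; LightBurn 1.4.05
; GRBL device profile, absolute coords
G21
G90
G0 X117.956 Y61.577
M4 S426
G1 X119.670 Y68.318 F2150
G1 X98.924 Y61.176 F2150
G1 X89.090 Y40.687 F2150
M5
G0 X44.577 Y15.097
M4 S426
G1 X27.867 Y16.520 F2150
G1 X17.058 Y29.342 F2150
G1 X18.481 Y46.052 F2150
G1 X31.303 Y56.861 F2150
G1 X48.013 Y55.438 F2150
G1 X58.822 Y42.616 F2150
G1 X57.399 Y25.906 F2150
G1 X44.577 Y15.097 F2150
M5
G0 X18.551 Y27.334
M4 S426
G1 X33.944 Y31.099 F2150
G1 X60.225 Y42.829 F2150
G1 X97.393 Y62.524 F2150
M5
G0 X0.000 Y0.000

1 u = 1 mm; y_m = 88.329 − y.

[1] `<path>` cubic bezier, #000000→score S426 F2150: (117.956,61.577) → (119.670,68.318) → (98.924,61.176) → (89.090,40.687)

[2] `<polygon>` regular polygon, #000000→score S426 F2150: (44.577,15.097) → (27.867,16.520) → (17.058,29.342) → (18.481,46.052) → (31.303,56.861) → (48.013,55.438) → (58.822,42.616) → (57.399,25.906) → (44.577,15.097) (closed)

[3] `<path>` quadratic bezier, #000000→score S426 F2150: (18.551,27.334) → (33.944,31.099) → (60.225,42.829) → (97.393,62.524)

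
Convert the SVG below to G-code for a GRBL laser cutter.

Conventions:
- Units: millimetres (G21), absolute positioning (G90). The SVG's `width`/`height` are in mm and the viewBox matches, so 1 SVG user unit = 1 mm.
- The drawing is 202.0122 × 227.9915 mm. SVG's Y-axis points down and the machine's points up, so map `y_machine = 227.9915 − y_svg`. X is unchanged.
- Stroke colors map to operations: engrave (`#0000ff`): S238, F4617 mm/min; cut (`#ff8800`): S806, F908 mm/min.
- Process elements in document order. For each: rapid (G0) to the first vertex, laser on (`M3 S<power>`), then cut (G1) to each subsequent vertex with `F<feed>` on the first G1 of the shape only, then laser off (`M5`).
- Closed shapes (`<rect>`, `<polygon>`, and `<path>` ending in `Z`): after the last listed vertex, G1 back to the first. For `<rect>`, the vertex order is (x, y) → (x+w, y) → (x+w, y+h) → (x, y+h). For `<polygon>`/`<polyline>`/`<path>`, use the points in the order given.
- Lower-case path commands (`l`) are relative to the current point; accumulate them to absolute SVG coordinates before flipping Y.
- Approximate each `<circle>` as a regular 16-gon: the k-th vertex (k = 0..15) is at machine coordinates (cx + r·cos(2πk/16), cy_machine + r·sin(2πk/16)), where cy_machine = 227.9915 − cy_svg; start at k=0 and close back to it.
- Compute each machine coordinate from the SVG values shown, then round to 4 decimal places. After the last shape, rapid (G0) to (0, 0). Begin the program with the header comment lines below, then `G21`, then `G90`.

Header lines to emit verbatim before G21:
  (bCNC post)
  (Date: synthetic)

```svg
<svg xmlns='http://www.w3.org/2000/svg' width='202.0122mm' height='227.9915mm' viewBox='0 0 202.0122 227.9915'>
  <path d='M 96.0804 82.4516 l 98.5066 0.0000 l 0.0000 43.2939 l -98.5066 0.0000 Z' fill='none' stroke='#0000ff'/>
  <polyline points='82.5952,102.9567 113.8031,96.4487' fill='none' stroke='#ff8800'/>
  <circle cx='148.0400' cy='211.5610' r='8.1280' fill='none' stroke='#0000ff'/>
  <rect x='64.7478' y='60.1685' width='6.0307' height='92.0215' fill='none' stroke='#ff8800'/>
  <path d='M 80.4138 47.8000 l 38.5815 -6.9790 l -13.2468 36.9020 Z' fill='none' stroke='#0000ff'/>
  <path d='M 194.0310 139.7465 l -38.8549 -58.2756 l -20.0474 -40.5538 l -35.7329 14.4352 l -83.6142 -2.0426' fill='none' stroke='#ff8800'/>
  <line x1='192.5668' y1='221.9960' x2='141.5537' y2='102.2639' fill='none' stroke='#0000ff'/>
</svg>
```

(bCNC post)
(Date: synthetic)
G21
G90
G0 X96.0804 Y145.5399
M3 S238
G1 X194.5870 Y145.5399 F4617
G1 X194.5870 Y102.2460
G1 X96.0804 Y102.2460
G1 X96.0804 Y145.5399
M5
G0 X82.5952 Y125.0348
M3 S806
G1 X113.8031 Y131.5428 F908
M5
G0 X156.1680 Y16.4305
M3 S238
G1 X155.5493 Y19.5410 F4617
G1 X153.7874 Y22.1779
G1 X151.1505 Y23.9398
G1 X148.0400 Y24.5585
G1 X144.9295 Y23.9398
G1 X142.2926 Y22.1779
G1 X140.5307 Y19.5410
G1 X139.9120 Y16.4305
G1 X140.5307 Y13.3200
G1 X142.2926 Y10.6831
G1 X144.9295 Y8.9212
G1 X148.0400 Y8.3025
G1 X151.1505 Y8.9212
G1 X153.7874 Y10.6831
G1 X155.5493 Y13.3200
G1 X156.1680 Y16.4305
M5
G0 X64.7478 Y167.8230
M3 S806
G1 X70.7785 Y167.8230 F908
G1 X70.7785 Y75.8015
G1 X64.7478 Y75.8015
G1 X64.7478 Y167.8230
M5
G0 X80.4138 Y180.1915
M3 S238
G1 X118.9953 Y187.1705 F4617
G1 X105.7485 Y150.2685
G1 X80.4138 Y180.1915
M5
G0 X194.0310 Y88.2450
M3 S806
G1 X155.1761 Y146.5206 F908
G1 X135.1287 Y187.0744
G1 X99.3958 Y172.6392
G1 X15.7816 Y174.6818
M5
G0 X192.5668 Y5.9955
M3 S238
G1 X141.5537 Y125.7276 F4617
M5
G0 X0.0000 Y0.0000

Since the viewBox matches the mm dimensions, user units are millimetres directly. The only transform is the Y-flip y_m = 227.9915 − y_svg.

Shape 1 is a rectangle drawn with `<path>`. Its stroke #0000ff means engrave at S238, F4617. After flipping Y the toolpath is (96.0804,145.5399) → (194.5870,145.5399) → (194.5870,102.2460) → (96.0804,102.2460) → (96.0804,145.5399), returning to the start.

Shape 2 is a line segment drawn with `<polyline>`. Its stroke #ff8800 means cut at S806, F908. After flipping Y the toolpath is (82.5952,125.0348) → (113.8031,131.5428).

Shape 3 is a circle drawn with `<circle>`. Its stroke #0000ff means engrave at S238, F4617. After flipping Y the toolpath is (156.1680,16.4305) → (155.5493,19.5410) → (153.7874,22.1779) → (151.1505,23.9398) → (148.0400,24.5585) → (144.9295,23.9398) → (142.2926,22.1779) → (140.5307,19.5410) → (139.9120,16.4305) → (140.5307,13.3200) → (142.2926,10.6831) → (144.9295,8.9212) → (148.0400,8.3025) → (151.1505,8.9212) → (153.7874,10.6831) → (155.5493,13.3200) → (156.1680,16.4305), returning to the start.

Shape 4 is a rectangle drawn with `<rect>`. Its stroke #ff8800 means cut at S806, F908. After flipping Y the toolpath is (64.7478,167.8230) → (70.7785,167.8230) → (70.7785,75.8015) → (64.7478,75.8015) → (64.7478,167.8230), returning to the start.

Shape 5 is a regular polygon drawn with `<path>`. Its stroke #0000ff means engrave at S238, F4617. After flipping Y the toolpath is (80.4138,180.1915) → (118.9953,187.1705) → (105.7485,150.2685) → (80.4138,180.1915), returning to the start.

Shape 6 is a open polyline drawn with `<path>`. Its stroke #ff8800 means cut at S806, F908. After flipping Y the toolpath is (194.0310,88.2450) → (155.1761,146.5206) → (135.1287,187.0744) → (99.3958,172.6392) → (15.7816,174.6818).

Shape 7 is a line segment drawn with `<line>`. Its stroke #0000ff means engrave at S238, F4617. After flipping Y the toolpath is (192.5668,5.9955) → (141.5537,125.7276).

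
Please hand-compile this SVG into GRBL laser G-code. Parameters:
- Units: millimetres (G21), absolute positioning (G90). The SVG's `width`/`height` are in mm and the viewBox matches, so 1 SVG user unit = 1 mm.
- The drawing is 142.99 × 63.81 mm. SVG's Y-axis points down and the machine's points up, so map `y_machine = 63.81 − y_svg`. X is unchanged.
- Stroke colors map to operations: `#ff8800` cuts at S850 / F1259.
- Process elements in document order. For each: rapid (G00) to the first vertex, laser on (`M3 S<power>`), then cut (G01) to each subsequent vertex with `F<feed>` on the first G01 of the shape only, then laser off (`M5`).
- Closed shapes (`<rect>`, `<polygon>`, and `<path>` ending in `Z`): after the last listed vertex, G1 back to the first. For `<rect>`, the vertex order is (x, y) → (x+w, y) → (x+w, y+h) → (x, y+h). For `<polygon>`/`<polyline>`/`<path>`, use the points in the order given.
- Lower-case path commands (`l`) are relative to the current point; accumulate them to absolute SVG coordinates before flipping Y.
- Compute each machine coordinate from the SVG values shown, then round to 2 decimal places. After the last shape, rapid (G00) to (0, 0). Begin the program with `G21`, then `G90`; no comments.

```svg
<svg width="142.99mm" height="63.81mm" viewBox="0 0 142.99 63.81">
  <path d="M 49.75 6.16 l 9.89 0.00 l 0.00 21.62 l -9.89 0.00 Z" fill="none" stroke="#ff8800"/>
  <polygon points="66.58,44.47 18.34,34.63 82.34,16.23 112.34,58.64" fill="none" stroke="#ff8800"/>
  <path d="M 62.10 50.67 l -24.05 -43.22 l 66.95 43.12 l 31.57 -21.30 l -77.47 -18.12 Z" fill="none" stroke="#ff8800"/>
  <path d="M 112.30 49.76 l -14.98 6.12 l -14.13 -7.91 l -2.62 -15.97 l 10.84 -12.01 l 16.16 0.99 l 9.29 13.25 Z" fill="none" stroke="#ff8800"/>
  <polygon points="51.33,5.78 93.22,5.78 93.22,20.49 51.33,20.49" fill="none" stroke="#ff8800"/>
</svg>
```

1 u = 1 mm; y_m = 63.81 − y.

[1] `<path>` rectangle, #ff8800→cut S850 F1259: (49.75,57.65) → (59.64,57.65) → (59.64,36.03) → (49.75,36.03) → (49.75,57.65) (closed)

[2] `<polygon>` closed polygon, #ff8800→cut S850 F1259: (66.58,19.34) → (18.34,29.18) → (82.34,47.58) → (112.34,5.17) → (66.58,19.34) (closed)

[3] `<path>` closed polygon, #ff8800→cut S850 F1259: (62.10,13.14) → (38.05,56.36) → (105.00,13.24) → (136.57,34.54) → (59.10,52.66) → (62.10,13.14) (closed)

[4] `<path>` regular polygon, #ff8800→cut S850 F1259: (112.30,14.05) → (97.32,7.93) → (83.19,15.84) → (80.57,31.81) → (91.41,43.82) → (107.57,42.83) → (116.86,29.58) → (112.30,14.05) (closed)

[5] `<polygon>` rectangle, #ff8800→cut S850 F1259: (51.33,58.03) → (93.22,58.03) → (93.22,43.32) → (51.33,43.32) → (51.33,58.03) (closed)

G21
G90
G00 X49.75 Y57.65
M3 S850
G01 X59.64 Y57.65 F1259
G01 X59.64 Y36.03
G01 X49.75 Y36.03
G01 X49.75 Y57.65
M5
G00 X66.58 Y19.34
M3 S850
G01 X18.34 Y29.18 F1259
G01 X82.34 Y47.58
G01 X112.34 Y5.17
G01 X66.58 Y19.34
M5
G00 X62.10 Y13.14
M3 S850
G01 X38.05 Y56.36 F1259
G01 X105.00 Y13.24
G01 X136.57 Y34.54
G01 X59.10 Y52.66
G01 X62.10 Y13.14
M5
G00 X112.30 Y14.05
M3 S850
G01 X97.32 Y7.93 F1259
G01 X83.19 Y15.84
G01 X80.57 Y31.81
G01 X91.41 Y43.82
G01 X107.57 Y42.83
G01 X116.86 Y29.58
G01 X112.30 Y14.05
M5
G00 X51.33 Y58.03
M3 S850
G01 X93.22 Y58.03 F1259
G01 X93.22 Y43.32
G01 X51.33 Y43.32
G01 X51.33 Y58.03
M5
G00 X0.00 Y0.00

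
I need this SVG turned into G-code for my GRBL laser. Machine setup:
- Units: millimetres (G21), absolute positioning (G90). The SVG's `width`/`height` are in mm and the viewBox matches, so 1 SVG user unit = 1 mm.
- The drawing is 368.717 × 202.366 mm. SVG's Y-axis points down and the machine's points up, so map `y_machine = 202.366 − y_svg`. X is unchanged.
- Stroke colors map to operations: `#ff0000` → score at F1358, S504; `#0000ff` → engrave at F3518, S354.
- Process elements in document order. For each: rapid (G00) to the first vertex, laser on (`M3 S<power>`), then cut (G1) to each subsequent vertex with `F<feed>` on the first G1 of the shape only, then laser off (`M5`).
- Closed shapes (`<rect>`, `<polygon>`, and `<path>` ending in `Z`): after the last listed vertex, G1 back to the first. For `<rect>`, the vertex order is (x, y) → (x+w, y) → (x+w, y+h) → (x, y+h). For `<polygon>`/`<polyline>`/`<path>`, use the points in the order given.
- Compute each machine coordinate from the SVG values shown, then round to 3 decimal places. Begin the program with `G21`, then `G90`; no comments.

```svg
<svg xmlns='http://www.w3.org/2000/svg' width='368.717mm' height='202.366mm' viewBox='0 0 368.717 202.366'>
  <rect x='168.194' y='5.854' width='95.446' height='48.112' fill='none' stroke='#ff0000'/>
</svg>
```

G21
G90
G00 X168.194 Y196.512
M3 S504
G1 X263.640 Y196.512 F1358
G1 X263.640 Y148.400
G1 X168.194 Y148.400
G1 X168.194 Y196.512
M5

viewBox `0 0 368.717 202.366` with mm width/height → 1 unit = 1 mm. Flip: y_m = 202.366 − y_svg.

**Shape 1** — `<rect>` rectangle, stroke `#ff0000` → score (S504, F1358). Machine vertices: (168.194,196.512) → (263.640,196.512) → (263.640,148.400) → (168.194,148.400) → (168.194,196.512). Closed: final G1 returns to the first vertex.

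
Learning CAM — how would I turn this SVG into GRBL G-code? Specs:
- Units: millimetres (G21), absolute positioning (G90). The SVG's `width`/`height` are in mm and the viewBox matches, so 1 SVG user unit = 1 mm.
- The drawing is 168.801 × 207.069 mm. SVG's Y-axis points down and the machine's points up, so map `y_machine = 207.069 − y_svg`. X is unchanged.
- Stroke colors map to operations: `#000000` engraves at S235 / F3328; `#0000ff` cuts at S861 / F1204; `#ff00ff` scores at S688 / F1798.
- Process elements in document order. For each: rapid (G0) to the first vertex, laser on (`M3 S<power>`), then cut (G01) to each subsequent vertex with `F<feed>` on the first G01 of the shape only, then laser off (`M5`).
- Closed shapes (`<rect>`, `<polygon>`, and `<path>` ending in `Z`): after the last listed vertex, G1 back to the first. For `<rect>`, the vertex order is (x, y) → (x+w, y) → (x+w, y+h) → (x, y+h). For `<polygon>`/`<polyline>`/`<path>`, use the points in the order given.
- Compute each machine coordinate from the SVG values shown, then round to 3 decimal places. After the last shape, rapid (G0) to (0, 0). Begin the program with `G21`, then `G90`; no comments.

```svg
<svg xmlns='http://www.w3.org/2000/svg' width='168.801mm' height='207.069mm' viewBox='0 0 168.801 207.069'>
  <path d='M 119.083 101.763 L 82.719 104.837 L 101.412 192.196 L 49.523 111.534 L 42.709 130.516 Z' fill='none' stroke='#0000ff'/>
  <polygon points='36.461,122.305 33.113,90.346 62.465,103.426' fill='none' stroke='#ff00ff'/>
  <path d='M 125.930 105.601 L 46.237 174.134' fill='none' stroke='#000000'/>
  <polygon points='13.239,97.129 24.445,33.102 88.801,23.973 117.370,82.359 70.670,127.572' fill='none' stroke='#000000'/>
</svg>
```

G21
G90
G0 X119.083 Y105.306
M3 S861
G01 X82.719 Y102.232 F1204
G01 X101.412 Y14.873
G01 X49.523 Y95.535
G01 X42.709 Y76.553
G01 X119.083 Y105.306
M5
G0 X36.461 Y84.764
M3 S688
G01 X33.113 Y116.723 F1798
G01 X62.465 Y103.643
G01 X36.461 Y84.764
M5
G0 X125.930 Y101.468
M3 S235
G01 X46.237 Y32.935 F3328
M5
G0 X13.239 Y109.940
M3 S235
G01 X24.445 Y173.967 F3328
G01 X88.801 Y183.096
G01 X117.370 Y124.710
G01 X70.670 Y79.497
G01 X13.239 Y109.940
M5
G0 X0.000 Y0.000

Since the viewBox matches the mm dimensions, user units are millimetres directly. The only transform is the Y-flip y_m = 207.069 − y_svg.

Shape 1 is a closed polygon drawn with `<path>`. Its stroke #0000ff means cut at S861, F1204. After flipping Y the toolpath is (119.083,105.306) → (82.719,102.232) → (101.412,14.873) → (49.523,95.535) → (42.709,76.553) → (119.083,105.306), returning to the start.

Shape 2 is a regular polygon drawn with `<polygon>`. Its stroke #ff00ff means score at S688, F1798. After flipping Y the toolpath is (36.461,84.764) → (33.113,116.723) → (62.465,103.643) → (36.461,84.764), returning to the start.

Shape 3 is a line segment drawn with `<path>`. Its stroke #000000 means engrave at S235, F3328. After flipping Y the toolpath is (125.930,101.468) → (46.237,32.935).

Shape 4 is a regular polygon drawn with `<polygon>`. Its stroke #000000 means engrave at S235, F3328. After flipping Y the toolpath is (13.239,109.940) → (24.445,173.967) → (88.801,183.096) → (117.370,124.710) → (70.670,79.497) → (13.239,109.940), returning to the start.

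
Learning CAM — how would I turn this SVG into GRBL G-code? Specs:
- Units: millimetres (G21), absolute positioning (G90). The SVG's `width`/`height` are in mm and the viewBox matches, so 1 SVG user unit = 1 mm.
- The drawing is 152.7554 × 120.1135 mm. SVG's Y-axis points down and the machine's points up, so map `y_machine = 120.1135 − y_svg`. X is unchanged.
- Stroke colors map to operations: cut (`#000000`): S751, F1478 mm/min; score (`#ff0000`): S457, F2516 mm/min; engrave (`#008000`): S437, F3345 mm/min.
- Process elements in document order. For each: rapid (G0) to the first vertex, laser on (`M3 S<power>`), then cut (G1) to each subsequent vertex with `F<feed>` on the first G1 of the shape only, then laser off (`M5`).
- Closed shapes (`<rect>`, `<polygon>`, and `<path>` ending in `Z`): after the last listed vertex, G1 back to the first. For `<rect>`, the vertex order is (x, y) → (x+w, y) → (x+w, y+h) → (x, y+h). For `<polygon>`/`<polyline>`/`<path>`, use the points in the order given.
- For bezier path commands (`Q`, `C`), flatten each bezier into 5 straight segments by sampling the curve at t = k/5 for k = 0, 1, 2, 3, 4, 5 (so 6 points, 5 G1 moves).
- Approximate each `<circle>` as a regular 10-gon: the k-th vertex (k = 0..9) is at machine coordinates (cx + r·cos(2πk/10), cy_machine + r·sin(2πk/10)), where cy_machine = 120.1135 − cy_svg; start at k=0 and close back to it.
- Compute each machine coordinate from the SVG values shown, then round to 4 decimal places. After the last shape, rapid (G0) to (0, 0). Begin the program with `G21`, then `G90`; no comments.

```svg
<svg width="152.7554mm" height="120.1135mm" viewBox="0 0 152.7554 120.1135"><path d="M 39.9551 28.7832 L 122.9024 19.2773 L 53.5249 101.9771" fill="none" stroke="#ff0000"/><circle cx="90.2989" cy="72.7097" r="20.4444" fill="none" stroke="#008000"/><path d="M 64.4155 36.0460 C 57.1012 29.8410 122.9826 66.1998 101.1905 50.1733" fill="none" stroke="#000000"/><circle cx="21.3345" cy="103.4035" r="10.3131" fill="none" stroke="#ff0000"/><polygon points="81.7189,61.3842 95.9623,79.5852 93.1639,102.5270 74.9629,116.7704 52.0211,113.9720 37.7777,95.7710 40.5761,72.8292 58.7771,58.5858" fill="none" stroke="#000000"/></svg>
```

1 u = 1 mm; y_m = 120.1135 − y.

[1] `<path>` open polyline, #ff0000→score S457 F2516: (39.9551,91.3303) → (122.9024,100.8362) → (53.5249,18.1364)

[2] `<circle>` circle, #008000→engrave S437 F3345: (110.7433,47.4038) → (106.8388,59.4207) → (96.6166,66.8476) → (83.9812,66.8476) → (73.7590,59.4207) → (69.8545,47.4038) → (73.7590,35.3869) → (83.9812,27.9600) → (96.6166,27.9600) → (106.8388,35.3869) → (110.7433,47.4038) (closed)

[3] `<path>` cubic bezier, #000000→cut S751 F1478: (64.4155,84.0675) → (67.5235,83.4424) → (80.4766,77.1596) → (95.5534,69.7766) → (105.0319,65.8509) → (101.1905,69.9402)

[4] `<circle>` circle, #ff0000→score S457 F2516: (31.6476,16.7100) → (29.6780,22.7719) → (24.5214,26.5183) → (18.1476,26.5183) → (12.9910,22.7719) → (11.0214,16.7100) → (12.9910,10.6481) → (18.1476,6.9017) → (24.5214,6.9017) → (29.6780,10.6481) → (31.6476,16.7100) (closed)

[5] `<polygon>` regular polygon, #000000→cut S751 F1478: (81.7189,58.7293) → (95.9623,40.5283) → (93.1639,17.5865) → (74.9629,3.3431) → (52.0211,6.1415) → (37.7777,24.3425) → (40.5761,47.2843) → (58.7771,61.5277) → (81.7189,58.7293) (closed)

G21
G90
G0 X39.9551 Y91.3303
M3 S457
G1 X122.9024 Y100.8362 F2516
G1 X53.5249 Y18.1364
M5
G0 X110.7433 Y47.4038
M3 S437
G1 X106.8388 Y59.4207 F3345
G1 X96.6166 Y66.8476
G1 X83.9812 Y66.8476
G1 X73.7590 Y59.4207
G1 X69.8545 Y47.4038
G1 X73.7590 Y35.3869
G1 X83.9812 Y27.9600
G1 X96.6166 Y27.9600
G1 X106.8388 Y35.3869
G1 X110.7433 Y47.4038
M5
G0 X64.4155 Y84.0675
M3 S751
G1 X67.5235 Y83.4424 F1478
G1 X80.4766 Y77.1596
G1 X95.5534 Y69.7766
G1 X105.0319 Y65.8509
G1 X101.1905 Y69.9402
M5
G0 X31.6476 Y16.7100
M3 S457
G1 X29.6780 Y22.7719 F2516
G1 X24.5214 Y26.5183
G1 X18.1476 Y26.5183
G1 X12.9910 Y22.7719
G1 X11.0214 Y16.7100
G1 X12.9910 Y10.6481
G1 X18.1476 Y6.9017
G1 X24.5214 Y6.9017
G1 X29.6780 Y10.6481
G1 X31.6476 Y16.7100
M5
G0 X81.7189 Y58.7293
M3 S751
G1 X95.9623 Y40.5283 F1478
G1 X93.1639 Y17.5865
G1 X74.9629 Y3.3431
G1 X52.0211 Y6.1415
G1 X37.7777 Y24.3425
G1 X40.5761 Y47.2843
G1 X58.7771 Y61.5277
G1 X81.7189 Y58.7293
M5
G0 X0.0000 Y0.0000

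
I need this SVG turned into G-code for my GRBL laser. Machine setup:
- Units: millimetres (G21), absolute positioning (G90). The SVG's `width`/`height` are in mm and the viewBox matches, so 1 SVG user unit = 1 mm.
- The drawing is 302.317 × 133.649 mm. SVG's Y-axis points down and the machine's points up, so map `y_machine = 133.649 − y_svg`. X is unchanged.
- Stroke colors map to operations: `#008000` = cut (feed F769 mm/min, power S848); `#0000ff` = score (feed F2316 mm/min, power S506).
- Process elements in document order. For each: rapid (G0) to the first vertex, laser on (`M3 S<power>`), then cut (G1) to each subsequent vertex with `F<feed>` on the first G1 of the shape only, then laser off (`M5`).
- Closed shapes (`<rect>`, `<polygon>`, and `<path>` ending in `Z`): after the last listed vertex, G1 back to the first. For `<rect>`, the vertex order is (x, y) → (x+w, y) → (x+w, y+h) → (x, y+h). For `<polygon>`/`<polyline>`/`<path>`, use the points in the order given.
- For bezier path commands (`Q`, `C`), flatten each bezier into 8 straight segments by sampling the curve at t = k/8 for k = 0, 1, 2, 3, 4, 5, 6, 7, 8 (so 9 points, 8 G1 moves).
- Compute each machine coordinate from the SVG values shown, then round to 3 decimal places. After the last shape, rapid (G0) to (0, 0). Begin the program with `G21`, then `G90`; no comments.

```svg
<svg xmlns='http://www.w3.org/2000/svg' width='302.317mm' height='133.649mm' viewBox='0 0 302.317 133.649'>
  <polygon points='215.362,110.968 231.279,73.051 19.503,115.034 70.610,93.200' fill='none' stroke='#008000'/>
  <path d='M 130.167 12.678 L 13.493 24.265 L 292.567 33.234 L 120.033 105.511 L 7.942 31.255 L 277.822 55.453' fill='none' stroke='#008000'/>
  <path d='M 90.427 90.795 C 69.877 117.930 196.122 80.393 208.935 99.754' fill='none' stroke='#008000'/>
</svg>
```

Since the viewBox matches the mm dimensions, user units are millimetres directly. The only transform is the Y-flip y_m = 133.649 − y_svg.

Shape 1 is a closed polygon drawn with `<polygon>`. Its stroke #008000 means cut at S848, F769. After flipping Y the toolpath is (215.362,22.681) → (231.279,60.598) → (19.503,18.615) → (70.610,40.449) → (215.362,22.681), returning to the start.

Shape 2 is a open polyline drawn with `<path>`. Its stroke #008000 means cut at S848, F769. After flipping Y the toolpath is (130.167,120.971) → (13.493,109.384) → (292.567,100.415) → (120.033,28.138) → (7.942,102.394) → (277.822,78.196).

Shape 3 is a cubic bezier drawn with `<path>`. Its stroke #008000 means cut at S848, F769. After flipping Y the toolpath is (90.427,42.854) → (89.094,35.472) → (98.473,32.729) → (115.514,33.200) → (137.170,35.459) → (160.389,38.083) → (182.123,39.647) → (199.321,38.726) → (208.935,33.895).

G21
G90
G0 X215.362 Y22.681
M3 S848
G1 X231.279 Y60.598 F769
G1 X19.503 Y18.615
G1 X70.610 Y40.449
G1 X215.362 Y22.681
M5
G0 X130.167 Y120.971
M3 S848
G1 X13.493 Y109.384 F769
G1 X292.567 Y100.415
G1 X120.033 Y28.138
G1 X7.942 Y102.394
G1 X277.822 Y78.196
M5
G0 X90.427 Y42.854
M3 S848
G1 X89.094 Y35.472 F769
G1 X98.473 Y32.729
G1 X115.514 Y33.200
G1 X137.170 Y35.459
G1 X160.389 Y38.083
G1 X182.123 Y39.647
G1 X199.321 Y38.726
G1 X208.935 Y33.895
M5
G0 X0.000 Y0.000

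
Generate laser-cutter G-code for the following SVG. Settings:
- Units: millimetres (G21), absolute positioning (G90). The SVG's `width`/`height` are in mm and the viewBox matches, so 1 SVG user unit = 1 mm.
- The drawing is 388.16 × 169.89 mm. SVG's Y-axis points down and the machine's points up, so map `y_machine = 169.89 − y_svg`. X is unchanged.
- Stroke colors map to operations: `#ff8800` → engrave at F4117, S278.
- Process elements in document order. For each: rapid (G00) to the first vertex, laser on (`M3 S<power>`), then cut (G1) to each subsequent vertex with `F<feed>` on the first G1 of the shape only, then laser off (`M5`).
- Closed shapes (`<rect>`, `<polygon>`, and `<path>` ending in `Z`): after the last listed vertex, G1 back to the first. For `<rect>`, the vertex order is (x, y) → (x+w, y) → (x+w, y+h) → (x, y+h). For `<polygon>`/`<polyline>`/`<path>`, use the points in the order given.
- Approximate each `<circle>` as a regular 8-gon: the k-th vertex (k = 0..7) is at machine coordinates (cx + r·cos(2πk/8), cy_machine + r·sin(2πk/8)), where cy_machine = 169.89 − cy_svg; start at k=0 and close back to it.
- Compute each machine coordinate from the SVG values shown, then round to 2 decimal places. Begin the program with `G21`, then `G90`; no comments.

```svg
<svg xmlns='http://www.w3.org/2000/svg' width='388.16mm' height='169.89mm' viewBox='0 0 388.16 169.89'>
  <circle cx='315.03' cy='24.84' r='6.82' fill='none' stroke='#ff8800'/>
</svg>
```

Since the viewBox matches the mm dimensions, user units are millimetres directly. The only transform is the Y-flip y_m = 169.89 − y_svg.

Shape 1 is a circle drawn with `<circle>`. Its stroke #ff8800 means engrave at S278, F4117. After flipping Y the toolpath is (321.85,145.05) → (319.85,149.87) → (315.03,151.87) → (310.21,149.87) → (308.21,145.05) → (310.21,140.23) → (315.03,138.23) → (319.85,140.23) → (321.85,145.05), returning to the start.

G21
G90
G00 X321.85 Y145.05
M3 S278
G1 X319.85 Y149.87 F4117
G1 X315.03 Y151.87
G1 X310.21 Y149.87
G1 X308.21 Y145.05
G1 X310.21 Y140.23
G1 X315.03 Y138.23
G1 X319.85 Y140.23
G1 X321.85 Y145.05
M5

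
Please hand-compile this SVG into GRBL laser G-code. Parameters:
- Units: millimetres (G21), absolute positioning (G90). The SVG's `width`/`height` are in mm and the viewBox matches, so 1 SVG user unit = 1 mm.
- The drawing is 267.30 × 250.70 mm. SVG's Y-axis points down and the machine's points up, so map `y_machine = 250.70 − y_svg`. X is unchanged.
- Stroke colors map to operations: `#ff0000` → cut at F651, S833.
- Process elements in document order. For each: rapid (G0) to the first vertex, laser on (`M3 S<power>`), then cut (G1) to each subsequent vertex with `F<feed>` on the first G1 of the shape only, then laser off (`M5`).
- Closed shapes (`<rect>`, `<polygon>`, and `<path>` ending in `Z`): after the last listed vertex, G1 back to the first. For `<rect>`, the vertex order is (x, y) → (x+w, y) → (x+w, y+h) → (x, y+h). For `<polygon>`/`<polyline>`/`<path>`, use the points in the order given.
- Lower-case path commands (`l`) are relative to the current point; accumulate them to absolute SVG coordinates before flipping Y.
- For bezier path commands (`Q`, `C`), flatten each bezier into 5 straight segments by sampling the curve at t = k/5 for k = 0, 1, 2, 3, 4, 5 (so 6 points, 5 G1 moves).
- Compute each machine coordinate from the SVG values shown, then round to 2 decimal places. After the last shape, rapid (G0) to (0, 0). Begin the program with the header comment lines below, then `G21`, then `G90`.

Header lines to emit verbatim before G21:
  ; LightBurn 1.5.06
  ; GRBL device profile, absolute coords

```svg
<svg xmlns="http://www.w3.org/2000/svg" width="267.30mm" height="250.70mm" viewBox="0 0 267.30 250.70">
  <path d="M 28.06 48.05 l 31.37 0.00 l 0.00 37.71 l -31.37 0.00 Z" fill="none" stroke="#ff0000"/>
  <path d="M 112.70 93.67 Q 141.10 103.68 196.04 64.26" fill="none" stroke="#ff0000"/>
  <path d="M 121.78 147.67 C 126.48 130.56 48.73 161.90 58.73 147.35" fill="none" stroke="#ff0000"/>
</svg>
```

; LightBurn 1.5.06
; GRBL device profile, absolute coords
G21
G90
G0 X28.06 Y202.65
M3 S833
G1 X59.43 Y202.65 F651
G1 X59.43 Y164.94
G1 X28.06 Y164.94
G1 X28.06 Y202.65
M5
G0 X112.70 Y157.03
M3 S833
G1 X125.12 Y155.00 F651
G1 X139.67 Y156.93
G1 X156.33 Y162.81
G1 X175.13 Y172.65
G1 X196.04 Y186.44
M5
G0 X121.78 Y103.03
M3 S833
G1 X116.07 Y108.24 F651
G1 X98.74 Y106.34
G1 X77.96 Y101.88
G1 X61.90 Y99.37
G1 X58.73 Y103.35
M5
G0 X0.00 Y0.00

Since the viewBox matches the mm dimensions, user units are millimetres directly. The only transform is the Y-flip y_m = 250.70 − y_svg.

Shape 1 is a rectangle drawn with `<path>`. Its stroke #ff0000 means cut at S833, F651. After flipping Y the toolpath is (28.06,202.65) → (59.43,202.65) → (59.43,164.94) → (28.06,164.94) → (28.06,202.65), returning to the start.

Shape 2 is a quadratic bezier drawn with `<path>`. Its stroke #ff0000 means cut at S833, F651. After flipping Y the toolpath is (112.70,157.03) → (125.12,155.00) → (139.67,156.93) → (156.33,162.81) → (175.13,172.65) → (196.04,186.44).

Shape 3 is a cubic bezier drawn with `<path>`. Its stroke #ff0000 means cut at S833, F651. After flipping Y the toolpath is (121.78,103.03) → (116.07,108.24) → (98.74,106.34) → (77.96,101.88) → (61.90,99.37) → (58.73,103.35).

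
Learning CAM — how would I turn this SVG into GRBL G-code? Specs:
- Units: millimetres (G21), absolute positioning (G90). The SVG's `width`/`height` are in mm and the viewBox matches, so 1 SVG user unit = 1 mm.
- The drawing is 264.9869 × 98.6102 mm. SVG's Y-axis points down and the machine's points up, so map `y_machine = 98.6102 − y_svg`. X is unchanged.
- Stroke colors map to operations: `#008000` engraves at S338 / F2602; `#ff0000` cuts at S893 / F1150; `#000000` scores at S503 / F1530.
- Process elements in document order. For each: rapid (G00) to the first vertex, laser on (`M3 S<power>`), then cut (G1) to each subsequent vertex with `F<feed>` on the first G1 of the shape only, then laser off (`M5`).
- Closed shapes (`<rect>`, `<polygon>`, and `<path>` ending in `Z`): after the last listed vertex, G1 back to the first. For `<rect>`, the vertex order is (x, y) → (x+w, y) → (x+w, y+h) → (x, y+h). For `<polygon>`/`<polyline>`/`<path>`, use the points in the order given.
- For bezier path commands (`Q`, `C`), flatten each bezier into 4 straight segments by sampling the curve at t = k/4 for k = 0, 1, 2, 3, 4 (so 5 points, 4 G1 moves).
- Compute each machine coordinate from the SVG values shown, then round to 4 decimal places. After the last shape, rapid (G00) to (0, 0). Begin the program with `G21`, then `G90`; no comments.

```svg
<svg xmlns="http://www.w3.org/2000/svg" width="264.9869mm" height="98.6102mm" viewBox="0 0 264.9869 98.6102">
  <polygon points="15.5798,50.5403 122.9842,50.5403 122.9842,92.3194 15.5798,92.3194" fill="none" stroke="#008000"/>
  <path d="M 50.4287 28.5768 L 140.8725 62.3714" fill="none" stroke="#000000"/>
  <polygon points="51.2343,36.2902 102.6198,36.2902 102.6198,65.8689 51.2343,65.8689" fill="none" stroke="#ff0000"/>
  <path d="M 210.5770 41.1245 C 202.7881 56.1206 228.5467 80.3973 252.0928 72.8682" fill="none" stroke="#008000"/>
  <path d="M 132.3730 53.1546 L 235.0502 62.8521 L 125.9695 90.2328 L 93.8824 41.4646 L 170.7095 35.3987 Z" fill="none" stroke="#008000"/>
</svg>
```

viewBox `0 0 264.9869 98.6102` with mm width/height → 1 unit = 1 mm. Flip: y_m = 98.6102 − y_svg.

**Shape 1** — `<polygon>` rectangle, stroke `#008000` → engrave (S338, F2602). Machine vertices: (15.5798,48.0699) → (122.9842,48.0699) → (122.9842,6.2908) → (15.5798,6.2908) → (15.5798,48.0699). Closed: final G1 returns to the first vertex.

**Shape 2** — `<path>` line segment, stroke `#000000` → score (S503, F1530). Machine vertices: (50.4287,70.0334) → (140.8725,36.2388). Open path.

**Shape 3** — `<polygon>` rectangle, stroke `#ff0000` → cut (S893, F1150). Machine vertices: (51.2343,62.3200) → (102.6198,62.3200) → (102.6198,32.7413) → (51.2343,32.7413) → (51.2343,62.3200). Closed: final G1 returns to the first vertex.

**Shape 4** — `<path>` cubic bezier, stroke `#008000` → engrave (S338, F2602). Control points (SVG): P0=(210.5770,41.1245), P1=(202.7881,56.1206), P2=(228.5467,80.3973), P3=(252.0928,72.8682); sampled at t=k/4. Machine vertices: (210.5770,57.4857) → (210.4667,45.1405) → (219.5843,33.1669) → (234.5771,25.4168) → (252.0928,25.7420). Open path.

**Shape 5** — `<path>` closed polygon, stroke `#008000` → engrave (S338, F2602). Machine vertices: (132.3730,45.4556) → (235.0502,35.7581) → (125.9695,8.3774) → (93.8824,57.1456) → (170.7095,63.2115) → (132.3730,45.4556). Closed: final G1 returns to the first vertex.

G21
G90
G00 X15.5798 Y48.0699
M3 S338
G1 X122.9842 Y48.0699 F2602
G1 X122.9842 Y6.2908
G1 X15.5798 Y6.2908
G1 X15.5798 Y48.0699
M5
G00 X50.4287 Y70.0334
M3 S503
G1 X140.8725 Y36.2388 F1530
M5
G00 X51.2343 Y62.3200
M3 S893
G1 X102.6198 Y62.3200 F1150
G1 X102.6198 Y32.7413
G1 X51.2343 Y32.7413
G1 X51.2343 Y62.3200
M5
G00 X210.5770 Y57.4857
M3 S338
G1 X210.4667 Y45.1405 F2602
G1 X219.5843 Y33.1669
G1 X234.5771 Y25.4168
G1 X252.0928 Y25.7420
M5
G00 X132.3730 Y45.4556
M3 S338
G1 X235.0502 Y35.7581 F2602
G1 X125.9695 Y8.3774
G1 X93.8824 Y57.1456
G1 X170.7095 Y63.2115
G1 X132.3730 Y45.4556
M5
G00 X0.0000 Y0.0000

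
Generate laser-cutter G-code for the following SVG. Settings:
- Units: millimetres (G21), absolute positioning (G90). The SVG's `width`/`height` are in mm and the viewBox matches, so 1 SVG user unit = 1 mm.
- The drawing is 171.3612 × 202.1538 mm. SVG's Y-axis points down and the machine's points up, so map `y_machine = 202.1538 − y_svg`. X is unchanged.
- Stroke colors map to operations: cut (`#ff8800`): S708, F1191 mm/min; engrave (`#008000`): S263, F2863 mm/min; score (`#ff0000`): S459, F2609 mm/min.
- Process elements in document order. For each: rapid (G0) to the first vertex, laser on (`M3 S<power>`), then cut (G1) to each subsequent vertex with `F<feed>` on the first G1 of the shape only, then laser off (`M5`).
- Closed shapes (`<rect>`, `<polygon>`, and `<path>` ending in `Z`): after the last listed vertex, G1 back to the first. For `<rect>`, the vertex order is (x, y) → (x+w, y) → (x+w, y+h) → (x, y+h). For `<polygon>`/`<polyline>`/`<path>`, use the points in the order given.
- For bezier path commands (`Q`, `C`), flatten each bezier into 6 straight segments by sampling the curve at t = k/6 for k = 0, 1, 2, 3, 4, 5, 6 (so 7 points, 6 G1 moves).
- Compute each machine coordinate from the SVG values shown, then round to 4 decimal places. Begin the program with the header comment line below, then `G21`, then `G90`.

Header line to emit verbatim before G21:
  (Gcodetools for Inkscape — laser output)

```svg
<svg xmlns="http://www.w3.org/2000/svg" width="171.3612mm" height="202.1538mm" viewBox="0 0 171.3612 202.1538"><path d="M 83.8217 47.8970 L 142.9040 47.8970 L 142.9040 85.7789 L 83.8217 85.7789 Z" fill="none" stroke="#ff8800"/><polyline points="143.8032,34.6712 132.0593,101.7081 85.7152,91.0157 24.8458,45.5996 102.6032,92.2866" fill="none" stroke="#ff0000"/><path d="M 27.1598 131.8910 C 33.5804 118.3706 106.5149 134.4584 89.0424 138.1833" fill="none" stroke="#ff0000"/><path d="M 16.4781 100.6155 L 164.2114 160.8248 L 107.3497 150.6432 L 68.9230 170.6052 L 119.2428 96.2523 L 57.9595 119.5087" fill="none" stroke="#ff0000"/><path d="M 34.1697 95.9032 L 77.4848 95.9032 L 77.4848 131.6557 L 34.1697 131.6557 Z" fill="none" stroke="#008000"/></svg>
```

(Gcodetools for Inkscape — laser output)
G21
G90
G0 X83.8217 Y154.2568
M3 S708
G1 X142.9040 Y154.2568 F1191
G1 X142.9040 Y116.3749
G1 X83.8217 Y116.3749
G1 X83.8217 Y154.2568
M5
G0 X143.8032 Y167.4826
M3 S459
G1 X132.0593 Y100.4457 F2609
G1 X85.7152 Y111.1381
G1 X24.8458 Y156.5542
G1 X102.6032 Y109.8672
M5
G0 X27.1598 Y70.2628
M3 S459
G1 X35.1864 Y74.7500 F2609
G1 X49.9398 Y75.4683
G1 X67.0610 Y73.5836
G1 X82.1911 Y70.2619
G1 X90.9712 Y66.6689
G1 X89.0424 Y63.9705
M5
G0 X16.4781 Y101.5383
M3 S459
G1 X164.2114 Y41.3290 F2609
G1 X107.3497 Y51.5106
G1 X68.9230 Y31.5486
G1 X119.2428 Y105.9015
G1 X57.9595 Y82.6451
M5
G0 X34.1697 Y106.2506
M3 S263
G1 X77.4848 Y106.2506 F2863
G1 X77.4848 Y70.4981
G1 X34.1697 Y70.4981
G1 X34.1697 Y106.2506
M5

1 u = 1 mm; y_m = 202.1538 − y.

[1] `<path>` rectangle, #ff8800→cut S708 F1191: (83.8217,154.2568) → (142.9040,154.2568) → (142.9040,116.3749) → (83.8217,116.3749) → (83.8217,154.2568) (closed)

[2] `<polyline>` open polyline, #ff0000→score S459 F2609: (143.8032,167.4826) → (132.0593,100.4457) → (85.7152,111.1381) → (24.8458,156.5542) → (102.6032,109.8672)

[3] `<path>` cubic bezier, #ff0000→score S459 F2609: (27.1598,70.2628) → (35.1864,74.7500) → (49.9398,75.4683) → (67.0610,73.5836) → (82.1911,70.2619) → (90.9712,66.6689) → (89.0424,63.9705)

[4] `<path>` open polyline, #ff0000→score S459 F2609: (16.4781,101.5383) → (164.2114,41.3290) → (107.3497,51.5106) → (68.9230,31.5486) → (119.2428,105.9015) → (57.9595,82.6451)

[5] `<path>` rectangle, #008000→engrave S263 F2863: (34.1697,106.2506) → (77.4848,106.2506) → (77.4848,70.4981) → (34.1697,70.4981) → (34.1697,106.2506) (closed)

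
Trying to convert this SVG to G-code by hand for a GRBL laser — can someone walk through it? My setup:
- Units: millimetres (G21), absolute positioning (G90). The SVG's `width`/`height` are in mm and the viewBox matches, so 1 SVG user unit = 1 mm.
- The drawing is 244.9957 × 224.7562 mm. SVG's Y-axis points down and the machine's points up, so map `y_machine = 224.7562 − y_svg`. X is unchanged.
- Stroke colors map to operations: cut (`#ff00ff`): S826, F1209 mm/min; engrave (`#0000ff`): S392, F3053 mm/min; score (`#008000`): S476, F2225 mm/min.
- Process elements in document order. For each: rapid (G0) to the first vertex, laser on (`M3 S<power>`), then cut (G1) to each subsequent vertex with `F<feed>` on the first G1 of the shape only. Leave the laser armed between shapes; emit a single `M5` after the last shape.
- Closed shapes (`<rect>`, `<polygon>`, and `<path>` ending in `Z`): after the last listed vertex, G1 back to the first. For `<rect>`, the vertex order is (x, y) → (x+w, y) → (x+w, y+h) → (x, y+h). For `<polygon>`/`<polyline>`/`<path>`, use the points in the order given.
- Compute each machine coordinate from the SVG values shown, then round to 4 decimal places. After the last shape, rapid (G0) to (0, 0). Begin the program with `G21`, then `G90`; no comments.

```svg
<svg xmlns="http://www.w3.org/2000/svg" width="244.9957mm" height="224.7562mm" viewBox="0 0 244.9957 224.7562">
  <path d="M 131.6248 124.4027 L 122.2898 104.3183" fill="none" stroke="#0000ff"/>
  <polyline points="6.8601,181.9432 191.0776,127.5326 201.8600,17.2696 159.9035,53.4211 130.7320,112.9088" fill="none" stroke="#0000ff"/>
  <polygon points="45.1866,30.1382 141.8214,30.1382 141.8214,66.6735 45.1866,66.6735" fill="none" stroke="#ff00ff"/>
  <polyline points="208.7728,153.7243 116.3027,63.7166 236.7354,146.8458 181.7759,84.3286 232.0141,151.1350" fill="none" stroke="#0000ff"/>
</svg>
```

viewBox `0 0 244.9957 224.7562` with mm width/height → 1 unit = 1 mm. Flip: y_m = 224.7562 − y_svg.

**Shape 1** — `<path>` line segment, stroke `#0000ff` → engrave (S392, F3053). Machine vertices: (131.6248,100.3535) → (122.2898,120.4379). Open path.

**Shape 2** — `<polyline>` open polyline, stroke `#0000ff` → engrave (S392, F3053). Machine vertices: (6.8601,42.8130) → (191.0776,97.2236) → (201.8600,207.4866) → (159.9035,171.3351) → (130.7320,111.8474). Open path.

**Shape 3** — `<polygon>` rectangle, stroke `#ff00ff` → cut (S826, F1209). Machine vertices: (45.1866,194.6180) → (141.8214,194.6180) → (141.8214,158.0827) → (45.1866,158.0827) → (45.1866,194.6180). Closed: final G1 returns to the first vertex.

**Shape 4** — `<polyline>` open polyline, stroke `#0000ff` → engrave (S392, F3053). Machine vertices: (208.7728,71.0319) → (116.3027,161.0396) → (236.7354,77.9104) → (181.7759,140.4276) → (232.0141,73.6212). Open path.

G21
G90
G0 X131.6248 Y100.3535
M3 S392
G1 X122.2898 Y120.4379 F3053
G0 X6.8601 Y42.8130
M3 S392
G1 X191.0776 Y97.2236 F3053
G1 X201.8600 Y207.4866
G1 X159.9035 Y171.3351
G1 X130.7320 Y111.8474
G0 X45.1866 Y194.6180
M3 S826
G1 X141.8214 Y194.6180 F1209
G1 X141.8214 Y158.0827
G1 X45.1866 Y158.0827
G1 X45.1866 Y194.6180
G0 X208.7728 Y71.0319
M3 S392
G1 X116.3027 Y161.0396 F3053
G1 X236.7354 Y77.9104
G1 X181.7759 Y140.4276
G1 X232.0141 Y73.6212
M5
G0 X0.0000 Y0.0000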